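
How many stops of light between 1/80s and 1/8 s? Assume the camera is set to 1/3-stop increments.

3 1/3 stops

1/80 → 1/60 → 1/50 → 1/40 → 1/30 → 1/25 → 1/20 → 1/15 → 1/13 → 1/10 → 1/8 — count the steps: 10 third-stops = 3 1/3 stops.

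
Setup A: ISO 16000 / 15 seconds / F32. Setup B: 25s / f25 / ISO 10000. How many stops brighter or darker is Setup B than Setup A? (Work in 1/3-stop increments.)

Aperture: f/32 → f/29 → f/25 — 2/3 stop opened up (brighter).
Shutter speed: 15 → 20 → 25 — 2/3 stop slower (brighter).
ISO: 16000 → 12800 → 10000 — 2/3 stop lower (darker).
Net: +2/3 +2/3 −2/3 = +2/3 stops.

2/3 stop brighter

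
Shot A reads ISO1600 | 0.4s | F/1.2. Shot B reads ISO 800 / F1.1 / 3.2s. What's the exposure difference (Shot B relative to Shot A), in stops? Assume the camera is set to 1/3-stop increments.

2 1/3 stops brighter

Aperture: f/1.2 → f/1.1 — 1/3 stop larger aperture (brighter).
Shutter speed: 0.4 → 0.5 → 0.6 → 0.8 → 1 → 1.3 → 1.6 → 2 → 2.5 → 3.2 — 3 stops slower (brighter).
ISO: 1600 → 1250 → 1000 → 800 — 1 stop dropped (darker).
Net: +1/3 +3 −1 = +2 1/3 stops.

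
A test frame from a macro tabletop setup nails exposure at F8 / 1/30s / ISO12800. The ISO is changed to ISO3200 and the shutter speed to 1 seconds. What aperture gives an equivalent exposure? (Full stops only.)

ISO: 12800 → 6400 → 3200 — 2 stops dropped (darker).
Shutter speed: 1/30 → 1/15 → 1/8 → 1/4 → 1/2 → 1 — 5 stops longer (brighter).
Net change so far: 3 stops brighter. Offset with the aperture: f/8 → f/11 → f/16 → f/22.

f/22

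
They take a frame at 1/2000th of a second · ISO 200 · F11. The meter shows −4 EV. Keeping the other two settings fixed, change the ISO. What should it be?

ISO 3200

Underexposed by 4 stops → need 4 stops brighter.
ISO: 200 → 400 → 800 → 1600 → 3200.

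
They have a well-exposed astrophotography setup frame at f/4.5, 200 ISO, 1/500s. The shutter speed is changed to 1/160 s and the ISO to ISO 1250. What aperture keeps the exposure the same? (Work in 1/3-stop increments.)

Shutter speed: 1/500 → 1/400 → 1/320 → 1/250 → 1/200 → 1/160 — 1 2/3 stops longer (brighter).
ISO: 200 → 250 → 320 → 400 → 500 → 640 → 800 → 1000 → 1250 — 2 2/3 stops raised (brighter).
Net change so far: 4 1/3 stops brighter. Offset with the aperture: f/4.5 → f/5 → f/5.6 → f/6.3 → f/7.1 → f/8 → f/9 → f/10 → f/11 → f/13 → f/14 → f/16 → f/18 → f/20.

f/20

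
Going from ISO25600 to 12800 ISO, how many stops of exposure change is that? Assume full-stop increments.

1 stop

25600 → 12800 — count the steps: 1 stop.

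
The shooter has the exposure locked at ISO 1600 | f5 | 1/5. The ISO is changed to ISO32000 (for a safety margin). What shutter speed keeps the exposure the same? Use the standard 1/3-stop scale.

ISO: 1600 → 2000 → 2500 → 3200 → 4000 → 5000 → 6400 → 8000 → 10000 → 12800 → 16000 → 20000 → 25600 → 32000 — 4 1/3 stops higher (brighter).
Need 4 1/3 stops darker from the shutter speed: 1/5 → 1/6 → 1/8 → 1/10 → 1/13 → 1/15 → 1/20 → 1/25 → 1/30 → 1/40 → 1/50 → 1/60 → 1/80 → 1/100.

1/100s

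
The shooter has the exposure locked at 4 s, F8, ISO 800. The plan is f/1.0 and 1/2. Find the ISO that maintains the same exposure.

ISO 100

Aperture: f/8 → f/5.6 → f/4 → f/2.8 → f/2 → f/1.4 → f/1.0 — 6 stops wider (brighter).
Shutter speed: 4 → 2 → 1 → 1/2 — 3 stops faster (darker).
Net change so far: 3 stops brighter. Offset with the ISO: 800 → 400 → 200 → 100.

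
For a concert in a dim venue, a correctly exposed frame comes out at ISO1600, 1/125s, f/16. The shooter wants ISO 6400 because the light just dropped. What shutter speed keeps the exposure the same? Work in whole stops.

1/500s

ISO: 1600 → 3200 → 6400 — 2 stops higher (brighter).
Need 2 stops darker from the shutter speed: 1/125 → 1/250 → 1/500.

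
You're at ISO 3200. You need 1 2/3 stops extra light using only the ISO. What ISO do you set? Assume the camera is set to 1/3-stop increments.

ISO: 3200 → 4000 → 5000 → 6400 → 8000 → 10000 — 1 2/3 stops raised (brighter).

ISO 10000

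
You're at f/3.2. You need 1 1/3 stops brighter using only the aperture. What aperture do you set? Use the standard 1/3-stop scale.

Aperture: f/3.2 → f/2.8 → f/2.5 → f/2.2 → f/2 — 1 1/3 stops wider (brighter).

f/2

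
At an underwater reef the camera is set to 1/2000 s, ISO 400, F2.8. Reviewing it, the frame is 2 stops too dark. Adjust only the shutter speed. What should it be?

Underexposed by 2 stops → need 2 stops brighter.
Shutter speed: 1/2000 → 1/1000 → 1/500.

1/500s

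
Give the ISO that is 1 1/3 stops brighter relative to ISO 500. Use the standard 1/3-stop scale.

ISO: 500 → 640 → 800 → 1000 → 1250 — 1 1/3 stops raised (brighter).

ISO 1250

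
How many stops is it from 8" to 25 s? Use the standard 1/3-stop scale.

1 2/3 stops

8 → 10 → 13 → 15 → 20 → 25 — count the steps: 5 third-stops = 1 2/3 stops.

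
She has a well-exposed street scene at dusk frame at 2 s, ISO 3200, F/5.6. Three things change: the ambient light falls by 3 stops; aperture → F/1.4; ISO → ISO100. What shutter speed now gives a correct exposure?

Scene light: 3 stops darker.
Aperture: f/5.6 → f/4 → f/2.8 → f/2 → f/1.4 — 4 stops larger aperture (brighter).
ISO: 3200 → 1600 → 800 → 400 → 200 → 100 — 5 stops dropped (darker).
Net so far: 4 stops darker. Shutter speed: 2 → 4 → 8 → 15 → 30.

30 s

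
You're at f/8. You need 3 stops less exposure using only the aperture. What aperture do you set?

Aperture: f/8 → f/11 → f/16 → f/22 — 3 stops stopped down (darker).

f/22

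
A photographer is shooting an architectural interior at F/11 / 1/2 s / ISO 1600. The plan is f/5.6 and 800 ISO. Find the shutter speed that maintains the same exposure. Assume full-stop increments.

1/4s

Aperture: f/11 → f/8 → f/5.6 — 2 stops larger aperture (brighter).
ISO: 1600 → 800 — 1 stop dropped (darker).
Net change so far: 1 stop brighter. Offset with the shutter speed: 1/2 → 1/4.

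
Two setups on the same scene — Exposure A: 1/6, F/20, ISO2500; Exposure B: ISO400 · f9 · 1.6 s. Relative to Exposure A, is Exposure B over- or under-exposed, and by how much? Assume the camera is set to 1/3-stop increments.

Aperture: f/20 → f/18 → f/16 → f/14 → f/13 → f/11 → f/10 → f/9 — 2 1/3 stops wider (brighter).
Shutter speed: 1/6 → 1/5 → 1/4 → 0.3 → 0.4 → 0.5 → 0.6 → 0.8 → 1 → 1.3 → 1.6 — 3 1/3 stops longer (brighter).
ISO: 2500 → 2000 → 1600 → 1250 → 1000 → 800 → 640 → 500 → 400 — 2 2/3 stops lower (darker).
Net: +2 1/3 +3 1/3 −2 2/3 = +3 stops.

3 stops brighter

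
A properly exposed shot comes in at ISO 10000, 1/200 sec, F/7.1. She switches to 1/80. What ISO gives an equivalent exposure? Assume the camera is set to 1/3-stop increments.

ISO 4000

Shutter speed: 1/200 → 1/160 → 1/125 → 1/100 → 1/80 — 1 1/3 stops longer (brighter).
Need 1 1/3 stops darker from the ISO: 10000 → 8000 → 6400 → 5000 → 4000.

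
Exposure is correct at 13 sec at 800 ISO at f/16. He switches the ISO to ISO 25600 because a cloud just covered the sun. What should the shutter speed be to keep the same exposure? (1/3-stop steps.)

0.4 s

ISO: 800 → 1000 → 1250 → 1600 → 2000 → 2500 → 3200 → 4000 → 5000 → 6400 → 8000 → 10000 → 12800 → 16000 → 20000 → 25600 — 5 stops higher (brighter).
Need 5 stops darker from the shutter speed: 13 → 10 → 8 → 6 → 5 → 4 → 3.2 → 2.5 → 2 → 1.6 → 1.3 → 1 → 0.8 → 0.6 → 0.5 → 0.4.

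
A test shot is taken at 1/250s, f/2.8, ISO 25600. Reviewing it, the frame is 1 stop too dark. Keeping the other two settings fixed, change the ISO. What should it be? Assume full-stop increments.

ISO 51200

Underexposed by 1 stop → need 1 stop brighter.
ISO: 25600 → 51200.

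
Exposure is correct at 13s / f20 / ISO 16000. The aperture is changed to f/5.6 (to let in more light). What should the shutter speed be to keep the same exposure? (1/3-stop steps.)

Aperture: f/20 → f/18 → f/16 → f/14 → f/13 → f/11 → f/10 → f/9 → f/8 → f/7.1 → f/6.3 → f/5.6 — 3 2/3 stops wider (brighter).
Need 3 2/3 stops darker from the shutter speed: 13 → 10 → 8 → 6 → 5 → 4 → 3.2 → 2.5 → 2 → 1.6 → 1.3 → 1.

1 s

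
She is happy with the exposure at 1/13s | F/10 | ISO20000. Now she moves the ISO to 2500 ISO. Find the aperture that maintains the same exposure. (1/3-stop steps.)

f/3.5

ISO: 20000 → 16000 → 12800 → 10000 → 8000 → 6400 → 5000 → 4000 → 3200 → 2500 — 3 stops dropped (darker).
Need 3 stops brighter from the aperture: f/10 → f/9 → f/8 → f/7.1 → f/6.3 → f/5.6 → f/5 → f/4.5 → f/4 → f/3.5.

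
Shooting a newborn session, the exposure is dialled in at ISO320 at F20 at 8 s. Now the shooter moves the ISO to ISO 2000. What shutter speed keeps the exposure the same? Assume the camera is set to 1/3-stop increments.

1.3 s

ISO: 320 → 400 → 500 → 640 → 800 → 1000 → 1250 → 1600 → 2000 — 2 2/3 stops raised (brighter).
Need 2 2/3 stops darker from the shutter speed: 8 → 6 → 5 → 4 → 3.2 → 2.5 → 2 → 1.6 → 1.3.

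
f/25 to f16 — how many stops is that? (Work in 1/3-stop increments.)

f/25 → f/22 → f/20 → f/18 → f/16 — count the steps: 4 third-stops = 1 1/3 stops.

1 1/3 stops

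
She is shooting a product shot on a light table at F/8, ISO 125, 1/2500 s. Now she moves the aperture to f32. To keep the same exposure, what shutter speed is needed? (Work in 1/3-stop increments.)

1/160s

Aperture: f/8 → f/9 → f/10 → f/11 → f/13 → f/14 → f/16 → f/18 → f/20 → f/22 → f/25 → f/29 → f/32 — 4 stops narrower (darker).
Need 4 stops brighter from the shutter speed: 1/2500 → 1/2000 → 1/1600 → 1/1250 → 1/1000 → 1/800 → 1/640 → 1/500 → 1/400 → 1/320 → 1/250 → 1/200 → 1/160.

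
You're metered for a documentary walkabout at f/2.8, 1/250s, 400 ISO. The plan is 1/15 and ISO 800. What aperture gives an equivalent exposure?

f/16

Shutter speed: 1/250 → 1/125 → 1/60 → 1/30 → 1/15 — 4 stops slower (brighter).
ISO: 400 → 800 — 1 stop raised (brighter).
Net change so far: 5 stops brighter. Offset with the aperture: f/2.8 → f/4 → f/5.6 → f/8 → f/11 → f/16.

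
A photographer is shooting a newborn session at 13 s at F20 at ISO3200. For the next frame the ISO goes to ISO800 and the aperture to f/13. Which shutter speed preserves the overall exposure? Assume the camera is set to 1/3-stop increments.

20 s

ISO: 3200 → 2500 → 2000 → 1600 → 1250 → 1000 → 800 — 2 stops lower (darker).
Aperture: f/20 → f/18 → f/16 → f/14 → f/13 — 1 1/3 stops larger aperture (brighter).
Net change so far: 2/3 stop darker. Offset with the shutter speed: 13 → 15 → 20.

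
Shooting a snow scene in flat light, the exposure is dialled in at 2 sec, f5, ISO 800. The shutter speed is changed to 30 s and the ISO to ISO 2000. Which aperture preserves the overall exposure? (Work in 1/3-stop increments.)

Shutter speed: 2 → 2.5 → 3.2 → 4 → 5 → 6 → 8 → 10 → 13 → 15 → 20 → 25 → 30 — 4 stops slower (brighter).
ISO: 800 → 1000 → 1250 → 1600 → 2000 — 1 1/3 stops higher (brighter).
Net change so far: 5 1/3 stops brighter. Offset with the aperture: f/5 → f/5.6 → f/6.3 → f/7.1 → f/8 → f/9 → f/10 → f/11 → f/13 → f/14 → f/16 → f/18 → f/20 → f/22 → f/25 → f/29 → f/32.

f/32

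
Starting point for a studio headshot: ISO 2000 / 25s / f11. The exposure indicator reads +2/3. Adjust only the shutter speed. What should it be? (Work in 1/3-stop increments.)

15 s

Overexposed by 2/3 stop → need 2/3 stop darker.
Shutter speed: 25 → 20 → 15.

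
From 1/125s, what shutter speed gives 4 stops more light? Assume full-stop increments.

Shutter speed: 1/125 → 1/60 → 1/30 → 1/15 → 1/8 — 4 stops slower (brighter).

1/8s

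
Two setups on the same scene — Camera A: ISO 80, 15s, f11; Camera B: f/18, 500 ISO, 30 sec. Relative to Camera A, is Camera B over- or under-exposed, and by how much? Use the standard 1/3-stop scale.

Aperture: f/11 → f/13 → f/14 → f/16 → f/18 — 1 1/3 stops narrower (darker).
Shutter speed: 15 → 20 → 25 → 30 — 1 stop slower (brighter).
ISO: 80 → 100 → 125 → 160 → 200 → 250 → 320 → 400 → 500 — 2 2/3 stops higher (brighter).
Net: −1 1/3 +1 +2 2/3 = +2 1/3 stops.

2 1/3 stops brighter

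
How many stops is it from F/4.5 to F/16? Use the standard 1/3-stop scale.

f/4.5 → f/5 → f/5.6 → f/6.3 → f/7.1 → f/8 → f/9 → f/10 → f/11 → f/13 → f/14 → f/16 — count the steps: 11 third-stops = 3 2/3 stops.

3 2/3 stops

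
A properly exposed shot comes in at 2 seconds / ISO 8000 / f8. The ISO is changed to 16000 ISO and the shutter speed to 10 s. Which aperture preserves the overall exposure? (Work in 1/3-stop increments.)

ISO: 8000 → 10000 → 12800 → 16000 — 1 stop higher (brighter).
Shutter speed: 2 → 2.5 → 3.2 → 4 → 5 → 6 → 8 → 10 — 2 1/3 stops longer (brighter).
Net change so far: 3 1/3 stops brighter. Offset with the aperture: f/8 → f/9 → f/10 → f/11 → f/13 → f/14 → f/16 → f/18 → f/20 → f/22 → f/25.

f/25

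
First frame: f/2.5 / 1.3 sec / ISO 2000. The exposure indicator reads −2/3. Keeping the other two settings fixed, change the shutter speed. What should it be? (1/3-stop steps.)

2 s

Underexposed by 2/3 stop → need 2/3 stop brighter.
Shutter speed: 1.3 → 1.6 → 2.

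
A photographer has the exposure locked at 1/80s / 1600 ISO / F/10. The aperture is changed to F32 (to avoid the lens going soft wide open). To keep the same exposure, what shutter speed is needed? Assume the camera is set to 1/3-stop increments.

1/8s

Aperture: f/10 → f/11 → f/13 → f/14 → f/16 → f/18 → f/20 → f/22 → f/25 → f/29 → f/32 — 3 1/3 stops narrower (darker).
Need 3 1/3 stops brighter from the shutter speed: 1/80 → 1/60 → 1/50 → 1/40 → 1/30 → 1/25 → 1/20 → 1/15 → 1/13 → 1/10 → 1/8.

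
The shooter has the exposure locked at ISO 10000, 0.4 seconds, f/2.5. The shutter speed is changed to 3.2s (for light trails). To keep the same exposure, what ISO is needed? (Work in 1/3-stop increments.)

ISO 1250

Shutter speed: 0.4 → 0.5 → 0.6 → 0.8 → 1 → 1.3 → 1.6 → 2 → 2.5 → 3.2 — 3 stops slower (brighter).
Need 3 stops darker from the ISO: 10000 → 8000 → 6400 → 5000 → 4000 → 3200 → 2500 → 2000 → 1600 → 1250.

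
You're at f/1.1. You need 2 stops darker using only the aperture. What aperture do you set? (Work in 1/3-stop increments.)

Aperture: f/1.1 → f/1.2 → f/1.4 → f/1.6 → f/1.8 → f/2 → f/2.2 — 2 stops smaller aperture (darker).

f/2.2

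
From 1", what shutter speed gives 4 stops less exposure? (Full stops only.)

Shutter speed: 1 → 1/2 → 1/4 → 1/8 → 1/15 — 4 stops shorter (darker).

1/15s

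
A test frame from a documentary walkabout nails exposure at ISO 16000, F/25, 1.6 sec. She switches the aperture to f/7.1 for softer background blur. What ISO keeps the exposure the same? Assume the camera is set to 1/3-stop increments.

ISO 1250

Aperture: f/25 → f/22 → f/20 → f/18 → f/16 → f/14 → f/13 → f/11 → f/10 → f/9 → f/8 → f/7.1 — 3 2/3 stops opened up (brighter).
Need 3 2/3 stops darker from the ISO: 16000 → 12800 → 10000 → 8000 → 6400 → 5000 → 4000 → 3200 → 2500 → 2000 → 1600 → 1250.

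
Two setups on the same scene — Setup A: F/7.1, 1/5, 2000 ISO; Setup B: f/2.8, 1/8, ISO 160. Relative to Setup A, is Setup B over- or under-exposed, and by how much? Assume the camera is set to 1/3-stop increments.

Aperture: f/7.1 → f/6.3 → f/5.6 → f/5 → f/4.5 → f/4 → f/3.5 → f/3.2 → f/2.8 — 2 2/3 stops larger aperture (brighter).
Shutter speed: 1/5 → 1/6 → 1/8 — 2/3 stop shorter (darker).
ISO: 2000 → 1600 → 1250 → 1000 → 800 → 640 → 500 → 400 → 320 → 250 → 200 → 160 — 3 2/3 stops dropped (darker).
Net: +2 2/3 −2/3 −3 2/3 = −1 2/3 stops.

1 2/3 stops darker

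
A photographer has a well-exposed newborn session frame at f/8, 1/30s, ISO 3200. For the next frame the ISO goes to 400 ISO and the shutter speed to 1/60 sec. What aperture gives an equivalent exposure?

ISO: 3200 → 1600 → 800 → 400 — 3 stops dropped (darker).
Shutter speed: 1/30 → 1/60 — 1 stop faster (darker).
Net change so far: 4 stops darker. Offset with the aperture: f/8 → f/5.6 → f/4 → f/2.8 → f/2.

f/2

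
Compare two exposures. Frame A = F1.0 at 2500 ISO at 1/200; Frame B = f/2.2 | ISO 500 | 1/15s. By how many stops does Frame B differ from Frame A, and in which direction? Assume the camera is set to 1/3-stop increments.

1 stop darker

Aperture: f/1.0 → f/1.1 → f/1.2 → f/1.4 → f/1.6 → f/1.8 → f/2 → f/2.2 — 2 1/3 stops smaller aperture (darker).
Shutter speed: 1/200 → 1/160 → 1/125 → 1/100 → 1/80 → 1/60 → 1/50 → 1/40 → 1/30 → 1/25 → 1/20 → 1/15 — 3 2/3 stops slower (brighter).
ISO: 2500 → 2000 → 1600 → 1250 → 1000 → 800 → 640 → 500 — 2 1/3 stops lower (darker).
Net: −2 1/3 +3 2/3 −2 1/3 = −1 stop.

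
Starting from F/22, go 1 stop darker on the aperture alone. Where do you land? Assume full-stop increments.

f/32

Aperture: f/22 → f/32 — 1 stop stopped down (darker).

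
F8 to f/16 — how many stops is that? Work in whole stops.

f/8 → f/11 → f/16 — count the steps: 2 stops.

2 stops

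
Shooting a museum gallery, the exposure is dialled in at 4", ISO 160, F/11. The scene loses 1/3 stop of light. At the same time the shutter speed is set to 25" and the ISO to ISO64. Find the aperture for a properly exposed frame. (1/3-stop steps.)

Scene light: 1/3 stop darker.
Shutter speed: 4 → 5 → 6 → 8 → 10 → 13 → 15 → 20 → 25 — 2 2/3 stops slower (brighter).
ISO: 160 → 125 → 100 → 80 → 64 — 1 1/3 stops lower (darker).
Net so far: 1 stop brighter. Aperture: f/11 → f/13 → f/14 → f/16.

f/16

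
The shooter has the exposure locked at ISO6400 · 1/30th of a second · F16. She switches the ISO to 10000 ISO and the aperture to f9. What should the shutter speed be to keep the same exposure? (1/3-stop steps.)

ISO: 6400 → 8000 → 10000 — 2/3 stop raised (brighter).
Aperture: f/16 → f/14 → f/13 → f/11 → f/10 → f/9 — 1 2/3 stops larger aperture (brighter).
Net change so far: 2 1/3 stops brighter. Offset with the shutter speed: 1/30 → 1/40 → 1/50 → 1/60 → 1/80 → 1/100 → 1/125 → 1/160.

1/160s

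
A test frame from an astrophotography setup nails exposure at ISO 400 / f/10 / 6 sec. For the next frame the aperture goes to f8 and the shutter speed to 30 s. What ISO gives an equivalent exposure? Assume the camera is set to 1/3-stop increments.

ISO 50

Aperture: f/10 → f/9 → f/8 — 2/3 stop wider (brighter).
Shutter speed: 6 → 8 → 10 → 13 → 15 → 20 → 25 → 30 — 2 1/3 stops longer (brighter).
Net change so far: 3 stops brighter. Offset with the ISO: 400 → 320 → 250 → 200 → 160 → 125 → 100 → 80 → 64 → 50.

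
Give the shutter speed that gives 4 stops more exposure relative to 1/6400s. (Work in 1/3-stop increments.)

1/400s

Shutter speed: 1/6400 → 1/5000 → 1/4000 → 1/3200 → 1/2500 → 1/2000 → 1/1600 → 1/1250 → 1/1000 → 1/800 → 1/640 → 1/500 → 1/400 — 4 stops slower (brighter).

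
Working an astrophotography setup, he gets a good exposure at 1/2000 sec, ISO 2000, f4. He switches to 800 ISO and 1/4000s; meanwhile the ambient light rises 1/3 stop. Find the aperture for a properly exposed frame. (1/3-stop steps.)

f/2

Scene light: 1/3 stop brighter.
ISO: 2000 → 1600 → 1250 → 1000 → 800 — 1 1/3 stops lower (darker).
Shutter speed: 1/2000 → 1/2500 → 1/3200 → 1/4000 — 1 stop faster (darker).
Net so far: 2 stops darker. Aperture: f/4 → f/3.5 → f/3.2 → f/2.8 → f/2.5 → f/2.2 → f/2.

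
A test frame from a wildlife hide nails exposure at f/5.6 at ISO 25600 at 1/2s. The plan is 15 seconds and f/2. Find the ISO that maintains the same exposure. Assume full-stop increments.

ISO 100

Shutter speed: 1/2 → 1 → 2 → 4 → 8 → 15 — 5 stops slower (brighter).
Aperture: f/5.6 → f/4 → f/2.8 → f/2 — 3 stops wider (brighter).
Net change so far: 8 stops brighter. Offset with the ISO: 25600 → 12800 → 6400 → 3200 → 1600 → 800 → 400 → 200 → 100.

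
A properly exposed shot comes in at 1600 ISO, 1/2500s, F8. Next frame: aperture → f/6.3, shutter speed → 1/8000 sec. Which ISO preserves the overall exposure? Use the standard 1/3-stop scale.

ISO 3200

Aperture: f/8 → f/7.1 → f/6.3 — 2/3 stop larger aperture (brighter).
Shutter speed: 1/2500 → 1/3200 → 1/4000 → 1/5000 → 1/6400 → 1/8000 — 1 2/3 stops faster (darker).
Net change so far: 1 stop darker. Offset with the ISO: 1600 → 2000 → 2500 → 3200.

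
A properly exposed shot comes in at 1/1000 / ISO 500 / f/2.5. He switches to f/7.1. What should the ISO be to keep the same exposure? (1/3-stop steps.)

Aperture: f/2.5 → f/2.8 → f/3.2 → f/3.5 → f/4 → f/4.5 → f/5 → f/5.6 → f/6.3 → f/7.1 — 3 stops stopped down (darker).
Need 3 stops brighter from the ISO: 500 → 640 → 800 → 1000 → 1250 → 1600 → 2000 → 2500 → 3200 → 4000.

ISO 4000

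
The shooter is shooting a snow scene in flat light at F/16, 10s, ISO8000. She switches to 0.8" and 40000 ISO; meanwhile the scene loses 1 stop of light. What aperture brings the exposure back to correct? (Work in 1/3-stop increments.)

Scene light: 1 stop darker.
Shutter speed: 10 → 8 → 6 → 5 → 4 → 3.2 → 2.5 → 2 → 1.6 → 1.3 → 1 → 0.8 — 3 2/3 stops shorter (darker).
ISO: 8000 → 10000 → 12800 → 16000 → 20000 → 25600 → 32000 → 40000 — 2 1/3 stops higher (brighter).
Net so far: 2 1/3 stops darker. Aperture: f/16 → f/14 → f/13 → f/11 → f/10 → f/9 → f/8 → f/7.1.

f/7.1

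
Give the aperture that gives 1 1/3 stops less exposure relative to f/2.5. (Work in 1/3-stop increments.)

f/4

Aperture: f/2.5 → f/2.8 → f/3.2 → f/3.5 → f/4 — 1 1/3 stops smaller aperture (darker).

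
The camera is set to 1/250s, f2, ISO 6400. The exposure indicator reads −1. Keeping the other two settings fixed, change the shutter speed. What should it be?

Underexposed by 1 stop → need 1 stop brighter.
Shutter speed: 1/250 → 1/125.

1/125s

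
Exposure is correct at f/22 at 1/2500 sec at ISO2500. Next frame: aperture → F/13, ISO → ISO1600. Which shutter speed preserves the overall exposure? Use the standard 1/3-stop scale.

Aperture: f/22 → f/20 → f/18 → f/16 → f/14 → f/13 — 1 2/3 stops larger aperture (brighter).
ISO: 2500 → 2000 → 1600 — 2/3 stop lower (darker).
Net change so far: 1 stop brighter. Offset with the shutter speed: 1/2500 → 1/3200 → 1/4000 → 1/5000.

1/5000s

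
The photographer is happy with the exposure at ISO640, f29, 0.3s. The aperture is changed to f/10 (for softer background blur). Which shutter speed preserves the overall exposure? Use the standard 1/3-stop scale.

Aperture: f/29 → f/25 → f/22 → f/20 → f/18 → f/16 → f/14 → f/13 → f/11 → f/10 — 3 stops larger aperture (brighter).
Need 3 stops darker from the shutter speed: 0.3 → 1/4 → 1/5 → 1/6 → 1/8 → 1/10 → 1/13 → 1/15 → 1/20 → 1/25.

1/25s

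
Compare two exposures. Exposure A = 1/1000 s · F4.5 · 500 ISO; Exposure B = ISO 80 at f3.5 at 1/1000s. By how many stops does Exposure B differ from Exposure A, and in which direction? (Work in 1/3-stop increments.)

Aperture: f/4.5 → f/4 → f/3.5 — 2/3 stop larger aperture (brighter).
Shutter speed: unchanged.
ISO: 500 → 400 → 320 → 250 → 200 → 160 → 125 → 100 → 80 — 2 2/3 stops dropped (darker).
Net: +2/3 −2 2/3 = −2 stops.

2 stops darker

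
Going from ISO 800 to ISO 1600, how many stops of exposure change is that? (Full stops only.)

1 stop

800 → 1600 — count the steps: 1 stop.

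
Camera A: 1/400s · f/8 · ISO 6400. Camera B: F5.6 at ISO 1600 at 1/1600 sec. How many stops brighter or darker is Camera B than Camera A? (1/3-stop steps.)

3 stops darker

Aperture: f/8 → f/7.1 → f/6.3 → f/5.6 — 1 stop wider (brighter).
Shutter speed: 1/400 → 1/500 → 1/640 → 1/800 → 1/1000 → 1/1250 → 1/1600 — 2 stops shorter (darker).
ISO: 6400 → 5000 → 4000 → 3200 → 2500 → 2000 → 1600 — 2 stops lower (darker).
Net: +1 −2 −2 = −3 stops.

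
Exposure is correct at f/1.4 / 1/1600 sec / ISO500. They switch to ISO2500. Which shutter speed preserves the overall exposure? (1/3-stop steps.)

ISO: 500 → 640 → 800 → 1000 → 1250 → 1600 → 2000 → 2500 — 2 1/3 stops higher (brighter).
Need 2 1/3 stops darker from the shutter speed: 1/1600 → 1/2000 → 1/2500 → 1/3200 → 1/4000 → 1/5000 → 1/6400 → 1/8000.

1/8000s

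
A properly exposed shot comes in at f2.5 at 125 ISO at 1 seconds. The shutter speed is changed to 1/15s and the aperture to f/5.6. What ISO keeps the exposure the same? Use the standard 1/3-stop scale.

Shutter speed: 1 → 0.8 → 0.6 → 0.5 → 0.4 → 0.3 → 1/4 → 1/5 → 1/6 → 1/8 → 1/10 → 1/13 → 1/15 — 4 stops faster (darker).
Aperture: f/2.5 → f/2.8 → f/3.2 → f/3.5 → f/4 → f/4.5 → f/5 → f/5.6 — 2 1/3 stops smaller aperture (darker).
Net change so far: 6 1/3 stops darker. Offset with the ISO: 125 → 160 → 200 → 250 → 320 → 400 → 500 → 640 → 800 → 1000 → 1250 → 1600 → 2000 → 2500 → 3200 → 4000 → 5000 → 6400 → 8000 → 10000.

ISO 10000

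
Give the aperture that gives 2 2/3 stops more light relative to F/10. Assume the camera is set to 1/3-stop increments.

Aperture: f/10 → f/9 → f/8 → f/7.1 → f/6.3 → f/5.6 → f/5 → f/4.5 → f/4 — 2 2/3 stops wider (brighter).

f/4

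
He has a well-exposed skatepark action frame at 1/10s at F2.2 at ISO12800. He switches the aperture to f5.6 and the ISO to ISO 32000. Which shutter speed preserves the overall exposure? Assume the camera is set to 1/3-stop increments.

Aperture: f/2.2 → f/2.5 → f/2.8 → f/3.2 → f/3.5 → f/4 → f/4.5 → f/5 → f/5.6 — 2 2/3 stops narrower (darker).
ISO: 12800 → 16000 → 20000 → 25600 → 32000 — 1 1/3 stops raised (brighter).
Net change so far: 1 1/3 stops darker. Offset with the shutter speed: 1/10 → 1/8 → 1/6 → 1/5 → 1/4.

1/4s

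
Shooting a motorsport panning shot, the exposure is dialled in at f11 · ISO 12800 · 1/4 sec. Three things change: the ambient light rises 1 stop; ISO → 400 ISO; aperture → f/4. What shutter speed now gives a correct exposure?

1/2s

Scene light: 1 stop brighter.
ISO: 12800 → 6400 → 3200 → 1600 → 800 → 400 — 5 stops dropped (darker).
Aperture: f/11 → f/8 → f/5.6 → f/4 — 3 stops opened up (brighter).
Net so far: 1 stop darker. Shutter speed: 1/4 → 1/2.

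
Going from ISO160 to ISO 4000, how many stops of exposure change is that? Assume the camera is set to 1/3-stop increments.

160 → 200 → 250 → 320 → 400 → 500 → 640 → 800 → 1000 → 1250 → 1600 → 2000 → 2500 → 3200 → 4000 — count the steps: 14 third-stops = 4 2/3 stops.

4 2/3 stops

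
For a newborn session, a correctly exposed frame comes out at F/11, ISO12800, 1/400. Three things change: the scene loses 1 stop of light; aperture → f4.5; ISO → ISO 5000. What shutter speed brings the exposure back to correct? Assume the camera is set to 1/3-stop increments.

Scene light: 1 stop darker.
Aperture: f/11 → f/10 → f/9 → f/8 → f/7.1 → f/6.3 → f/5.6 → f/5 → f/4.5 — 2 2/3 stops wider (brighter).
ISO: 12800 → 10000 → 8000 → 6400 → 5000 — 1 1/3 stops lower (darker).
Net so far: 1/3 stop brighter. Shutter speed: 1/400 → 1/500.

1/500s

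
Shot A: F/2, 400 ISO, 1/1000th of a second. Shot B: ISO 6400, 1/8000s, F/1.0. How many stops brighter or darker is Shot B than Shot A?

3 stops brighter

Aperture: f/2 → f/1.4 → f/1.0 — 2 stops opened up (brighter).
Shutter speed: 1/1000 → 1/2000 → 1/4000 → 1/8000 — 3 stops faster (darker).
ISO: 400 → 800 → 1600 → 3200 → 6400 — 4 stops raised (brighter).
Net: +2 −3 +4 = +3 stops.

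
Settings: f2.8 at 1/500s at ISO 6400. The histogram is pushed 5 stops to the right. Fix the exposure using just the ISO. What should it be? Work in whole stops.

Overexposed by 5 stops → need 5 stops darker.
ISO: 6400 → 3200 → 1600 → 800 → 400 → 200.

ISO 200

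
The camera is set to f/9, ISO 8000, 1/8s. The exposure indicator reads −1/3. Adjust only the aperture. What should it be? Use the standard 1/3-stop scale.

f/8

Underexposed by 1/3 stop → need 1/3 stop brighter.
Aperture: f/9 → f/8.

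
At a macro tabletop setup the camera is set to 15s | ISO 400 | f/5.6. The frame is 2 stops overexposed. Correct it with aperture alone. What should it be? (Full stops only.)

f/11

Overexposed by 2 stops → need 2 stops darker.
Aperture: f/5.6 → f/8 → f/11.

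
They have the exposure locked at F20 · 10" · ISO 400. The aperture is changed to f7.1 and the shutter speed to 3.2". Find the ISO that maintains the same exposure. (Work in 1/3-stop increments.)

Aperture: f/20 → f/18 → f/16 → f/14 → f/13 → f/11 → f/10 → f/9 → f/8 → f/7.1 — 3 stops opened up (brighter).
Shutter speed: 10 → 8 → 6 → 5 → 4 → 3.2 — 1 2/3 stops shorter (darker).
Net change so far: 1 1/3 stops brighter. Offset with the ISO: 400 → 320 → 250 → 200 → 160.

ISO 160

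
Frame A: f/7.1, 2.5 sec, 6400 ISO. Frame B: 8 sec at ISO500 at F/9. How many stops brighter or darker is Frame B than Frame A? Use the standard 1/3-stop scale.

Aperture: f/7.1 → f/8 → f/9 — 2/3 stop narrower (darker).
Shutter speed: 2.5 → 3.2 → 4 → 5 → 6 → 8 — 1 2/3 stops longer (brighter).
ISO: 6400 → 5000 → 4000 → 3200 → 2500 → 2000 → 1600 → 1250 → 1000 → 800 → 640 → 500 — 3 2/3 stops lower (darker).
Net: −2/3 +1 2/3 −3 2/3 = −2 2/3 stops.

2 2/3 stops darker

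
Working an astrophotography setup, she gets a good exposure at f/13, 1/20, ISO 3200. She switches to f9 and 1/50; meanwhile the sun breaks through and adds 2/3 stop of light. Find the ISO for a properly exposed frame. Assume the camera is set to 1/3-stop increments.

Scene light: 2/3 stop brighter.
Aperture: f/13 → f/11 → f/10 → f/9 — 1 stop opened up (brighter).
Shutter speed: 1/20 → 1/25 → 1/30 → 1/40 → 1/50 — 1 1/3 stops faster (darker).
Net so far: 1/3 stop brighter. ISO: 3200 → 2500.

ISO 2500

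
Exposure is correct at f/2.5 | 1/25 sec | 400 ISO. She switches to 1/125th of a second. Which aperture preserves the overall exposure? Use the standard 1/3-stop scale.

f/1.1

Shutter speed: 1/25 → 1/30 → 1/40 → 1/50 → 1/60 → 1/80 → 1/100 → 1/125 — 2 1/3 stops shorter (darker).
Need 2 1/3 stops brighter from the aperture: f/2.5 → f/2.2 → f/2 → f/1.8 → f/1.6 → f/1.4 → f/1.2 → f/1.1.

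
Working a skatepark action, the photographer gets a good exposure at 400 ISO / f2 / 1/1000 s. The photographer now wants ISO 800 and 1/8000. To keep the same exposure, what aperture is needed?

f/1.0

ISO: 400 → 800 — 1 stop raised (brighter).
Shutter speed: 1/1000 → 1/2000 → 1/4000 → 1/8000 — 3 stops faster (darker).
Net change so far: 2 stops darker. Offset with the aperture: f/2 → f/1.4 → f/1.0.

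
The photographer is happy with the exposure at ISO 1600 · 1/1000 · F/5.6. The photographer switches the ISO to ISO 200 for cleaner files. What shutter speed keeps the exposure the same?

1/125s

ISO: 1600 → 800 → 400 → 200 — 3 stops lower (darker).
Need 3 stops brighter from the shutter speed: 1/1000 → 1/500 → 1/250 → 1/125.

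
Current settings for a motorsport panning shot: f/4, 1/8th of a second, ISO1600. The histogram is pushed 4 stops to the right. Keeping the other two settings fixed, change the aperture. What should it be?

Overexposed by 4 stops → need 4 stops darker.
Aperture: f/4 → f/5.6 → f/8 → f/11 → f/16.

f/16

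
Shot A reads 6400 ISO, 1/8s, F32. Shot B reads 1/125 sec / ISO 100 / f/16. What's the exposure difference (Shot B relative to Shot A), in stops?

8 stops darker

Aperture: f/32 → f/22 → f/16 — 2 stops wider (brighter).
Shutter speed: 1/8 → 1/15 → 1/30 → 1/60 → 1/125 — 4 stops faster (darker).
ISO: 6400 → 3200 → 1600 → 800 → 400 → 200 → 100 — 6 stops lower (darker).
Net: +2 −4 −6 = −8 stops.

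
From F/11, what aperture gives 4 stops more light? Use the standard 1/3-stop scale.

f/2.8

Aperture: f/11 → f/10 → f/9 → f/8 → f/7.1 → f/6.3 → f/5.6 → f/5 → f/4.5 → f/4 → f/3.5 → f/3.2 → f/2.8 — 4 stops larger aperture (brighter).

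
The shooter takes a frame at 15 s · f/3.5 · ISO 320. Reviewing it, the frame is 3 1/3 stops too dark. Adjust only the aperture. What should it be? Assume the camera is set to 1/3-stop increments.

f/1.1

Underexposed by 3 1/3 stops → need 3 1/3 stops brighter.
Aperture: f/3.5 → f/3.2 → f/2.8 → f/2.5 → f/2.2 → f/2 → f/1.8 → f/1.6 → f/1.4 → f/1.2 → f/1.1.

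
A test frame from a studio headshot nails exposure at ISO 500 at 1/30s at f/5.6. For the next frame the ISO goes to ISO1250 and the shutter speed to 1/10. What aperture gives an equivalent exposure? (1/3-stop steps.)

ISO: 500 → 640 → 800 → 1000 → 1250 — 1 1/3 stops higher (brighter).
Shutter speed: 1/30 → 1/25 → 1/20 → 1/15 → 1/13 → 1/10 — 1 2/3 stops longer (brighter).
Net change so far: 3 stops brighter. Offset with the aperture: f/5.6 → f/6.3 → f/7.1 → f/8 → f/9 → f/10 → f/11 → f/13 → f/14 → f/16.

f/16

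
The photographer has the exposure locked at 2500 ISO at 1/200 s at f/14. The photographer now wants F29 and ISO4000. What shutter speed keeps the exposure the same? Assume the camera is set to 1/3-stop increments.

1/80s

Aperture: f/14 → f/16 → f/18 → f/20 → f/22 → f/25 → f/29 — 2 stops stopped down (darker).
ISO: 2500 → 3200 → 4000 — 2/3 stop higher (brighter).
Net change so far: 1 1/3 stops darker. Offset with the shutter speed: 1/200 → 1/160 → 1/125 → 1/100 → 1/80.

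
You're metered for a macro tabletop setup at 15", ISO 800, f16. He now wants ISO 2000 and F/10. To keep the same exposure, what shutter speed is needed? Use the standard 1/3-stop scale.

2.5 s

ISO: 800 → 1000 → 1250 → 1600 → 2000 — 1 1/3 stops higher (brighter).
Aperture: f/16 → f/14 → f/13 → f/11 → f/10 — 1 1/3 stops larger aperture (brighter).
Net change so far: 2 2/3 stops brighter. Offset with the shutter speed: 15 → 13 → 10 → 8 → 6 → 5 → 4 → 3.2 → 2.5.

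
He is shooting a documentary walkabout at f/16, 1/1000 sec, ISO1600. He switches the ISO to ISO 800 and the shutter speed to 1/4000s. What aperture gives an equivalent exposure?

f/5.6

ISO: 1600 → 800 — 1 stop lower (darker).
Shutter speed: 1/1000 → 1/2000 → 1/4000 — 2 stops faster (darker).
Net change so far: 3 stops darker. Offset with the aperture: f/16 → f/11 → f/8 → f/5.6.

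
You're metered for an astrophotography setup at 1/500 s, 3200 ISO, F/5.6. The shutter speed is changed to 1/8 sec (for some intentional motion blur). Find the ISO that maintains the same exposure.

Shutter speed: 1/500 → 1/250 → 1/125 → 1/60 → 1/30 → 1/15 → 1/8 — 6 stops slower (brighter).
Need 6 stops darker from the ISO: 3200 → 1600 → 800 → 400 → 200 → 100 → 50.

ISO 50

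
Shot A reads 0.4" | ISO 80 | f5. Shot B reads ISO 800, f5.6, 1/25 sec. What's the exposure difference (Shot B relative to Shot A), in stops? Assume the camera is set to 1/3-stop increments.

Aperture: f/5 → f/5.6 — 1/3 stop smaller aperture (darker).
Shutter speed: 0.4 → 0.3 → 1/4 → 1/5 → 1/6 → 1/8 → 1/10 → 1/13 → 1/15 → 1/20 → 1/25 — 3 1/3 stops faster (darker).
ISO: 80 → 100 → 125 → 160 → 200 → 250 → 320 → 400 → 500 → 640 → 800 — 3 1/3 stops higher (brighter).
Net: −1/3 −3 1/3 +3 1/3 = −1/3 stops.

1/3 stop darker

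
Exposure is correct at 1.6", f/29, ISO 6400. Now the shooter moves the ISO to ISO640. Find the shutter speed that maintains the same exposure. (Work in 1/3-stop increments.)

15 s

ISO: 6400 → 5000 → 4000 → 3200 → 2500 → 2000 → 1600 → 1250 → 1000 → 800 → 640 — 3 1/3 stops lower (darker).
Need 3 1/3 stops brighter from the shutter speed: 1.6 → 2 → 2.5 → 3.2 → 4 → 5 → 6 → 8 → 10 → 13 → 15.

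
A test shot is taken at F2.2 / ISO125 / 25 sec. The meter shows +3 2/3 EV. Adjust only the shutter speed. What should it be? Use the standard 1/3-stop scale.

2 s

Overexposed by 3 2/3 stops → need 3 2/3 stops darker.
Shutter speed: 25 → 20 → 15 → 13 → 10 → 8 → 6 → 5 → 4 → 3.2 → 2.5 → 2.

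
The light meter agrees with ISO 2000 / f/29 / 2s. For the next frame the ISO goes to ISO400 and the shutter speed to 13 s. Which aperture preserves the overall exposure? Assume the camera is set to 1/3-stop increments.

ISO: 2000 → 1600 → 1250 → 1000 → 800 → 640 → 500 → 400 — 2 1/3 stops lower (darker).
Shutter speed: 2 → 2.5 → 3.2 → 4 → 5 → 6 → 8 → 10 → 13 — 2 2/3 stops slower (brighter).
Net change so far: 1/3 stop brighter. Offset with the aperture: f/29 → f/32.

f/32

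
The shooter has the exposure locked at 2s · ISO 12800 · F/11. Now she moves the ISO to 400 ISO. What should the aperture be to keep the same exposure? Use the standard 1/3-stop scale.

ISO: 12800 → 10000 → 8000 → 6400 → 5000 → 4000 → 3200 → 2500 → 2000 → 1600 → 1250 → 1000 → 800 → 640 → 500 → 400 — 5 stops lower (darker).
Need 5 stops brighter from the aperture: f/11 → f/10 → f/9 → f/8 → f/7.1 → f/6.3 → f/5.6 → f/5 → f/4.5 → f/4 → f/3.5 → f/3.2 → f/2.8 → f/2.5 → f/2.2 → f/2.

f/2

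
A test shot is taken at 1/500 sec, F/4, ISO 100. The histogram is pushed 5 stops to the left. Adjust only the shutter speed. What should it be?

1/15s

Underexposed by 5 stops → need 5 stops brighter.
Shutter speed: 1/500 → 1/250 → 1/125 → 1/60 → 1/30 → 1/15.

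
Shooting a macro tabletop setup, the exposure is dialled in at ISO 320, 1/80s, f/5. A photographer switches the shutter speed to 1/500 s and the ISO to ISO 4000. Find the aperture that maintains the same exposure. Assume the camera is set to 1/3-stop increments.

Shutter speed: 1/80 → 1/100 → 1/125 → 1/160 → 1/200 → 1/250 → 1/320 → 1/400 → 1/500 — 2 2/3 stops shorter (darker).
ISO: 320 → 400 → 500 → 640 → 800 → 1000 → 1250 → 1600 → 2000 → 2500 → 3200 → 4000 — 3 2/3 stops higher (brighter).
Net change so far: 1 stop brighter. Offset with the aperture: f/5 → f/5.6 → f/6.3 → f/7.1.

f/7.1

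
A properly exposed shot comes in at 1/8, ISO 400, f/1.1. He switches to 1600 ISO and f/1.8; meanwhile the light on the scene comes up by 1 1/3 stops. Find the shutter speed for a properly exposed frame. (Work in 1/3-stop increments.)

1/30s

Scene light: 1 1/3 stops brighter.
ISO: 400 → 500 → 640 → 800 → 1000 → 1250 → 1600 — 2 stops raised (brighter).
Aperture: f/1.1 → f/1.2 → f/1.4 → f/1.6 → f/1.8 — 1 1/3 stops stopped down (darker).
Net so far: 2 stops brighter. Shutter speed: 1/8 → 1/10 → 1/13 → 1/15 → 1/20 → 1/25 → 1/30.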